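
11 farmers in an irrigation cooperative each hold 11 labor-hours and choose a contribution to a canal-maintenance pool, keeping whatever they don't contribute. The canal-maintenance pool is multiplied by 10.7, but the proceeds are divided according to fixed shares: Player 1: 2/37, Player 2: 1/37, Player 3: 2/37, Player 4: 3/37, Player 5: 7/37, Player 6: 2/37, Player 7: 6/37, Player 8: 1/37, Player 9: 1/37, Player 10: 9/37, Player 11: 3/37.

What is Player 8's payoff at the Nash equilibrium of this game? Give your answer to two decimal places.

20.54 labor-hours

Player j's private return per contributed unit is 10.7 × (j's share). Contributing is weakly dominant for j when that share is at least 1/10.7 = 0.0935, and contributing 0 is dominant otherwise.
Player 5, Player 7 and Player 10 are above the threshold, contributing 11 each; the remaining 8 contribute 0. Total contributed: 33.
Player 8 keeps 11 and receives 10.7 × 33 × 1/37 = 9.54 from the canal-maintenance pool, for a payoff of 20.54.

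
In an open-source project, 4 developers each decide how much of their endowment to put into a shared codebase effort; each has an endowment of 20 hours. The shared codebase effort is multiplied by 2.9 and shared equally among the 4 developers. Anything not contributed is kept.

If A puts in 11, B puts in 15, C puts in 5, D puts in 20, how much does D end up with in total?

Total contributed: 11 + 15 + 5 + 20 = 51.
Each receives 2.9 × 51 / 4 = 36.98 from the shared codebase effort.
D keeps 20 − 20 = 0, so D's payoff is 0 + 36.98 = 36.98.

36.98 hours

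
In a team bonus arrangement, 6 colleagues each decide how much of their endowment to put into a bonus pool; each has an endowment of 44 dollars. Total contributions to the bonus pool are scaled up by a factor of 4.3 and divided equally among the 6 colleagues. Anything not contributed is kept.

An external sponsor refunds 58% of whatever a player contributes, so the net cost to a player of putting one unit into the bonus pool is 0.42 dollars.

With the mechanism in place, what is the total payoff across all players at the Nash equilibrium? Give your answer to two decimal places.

Under the mechanism each unit contributed yields (4.3/6) / 0.42 = 1.7063 back to its contributor per unit of net cost, which exceeds 1, making full contribution the dominant choice for everyone.
So the Nash equilibrium is full contribution by all 6; the group earns 6 × (44 × 0.58 + 4.3 × 44) = 1288.32.

1288.32 dollars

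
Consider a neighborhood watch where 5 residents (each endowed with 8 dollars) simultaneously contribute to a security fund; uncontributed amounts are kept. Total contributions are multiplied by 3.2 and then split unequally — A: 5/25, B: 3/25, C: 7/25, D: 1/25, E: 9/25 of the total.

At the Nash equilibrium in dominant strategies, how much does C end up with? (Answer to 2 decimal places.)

15.17 dollars

Each unit j contributes comes back to j as 3.2 × (j's share), so j prefers to contribute only if that share exceeds 1/3.2 = 0.3125; otherwise keeping the unit dominates.
Only E (9/25) clears that bar, contributing 8; the remaining 4 contribute 0. Total contributed: 8.
C keeps 8 and receives 3.2 × 8 × 7/25 = 7.17 from the security fund, for a payoff of 15.17.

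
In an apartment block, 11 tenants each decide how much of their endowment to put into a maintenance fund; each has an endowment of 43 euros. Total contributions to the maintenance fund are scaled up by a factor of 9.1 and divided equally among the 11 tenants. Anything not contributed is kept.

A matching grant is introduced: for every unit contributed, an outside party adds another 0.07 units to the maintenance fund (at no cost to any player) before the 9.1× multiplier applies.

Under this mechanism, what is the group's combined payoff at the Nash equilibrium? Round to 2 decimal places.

473.00 euros

Even with the mechanism, each unit contributed returns only 9.1 × 1.07 / 11 = 0.8852 per unit of net cost, so contributing nothing is still dominant.
At the Nash equilibrium no one contributes; group total payoff = 11 × 43 = 473.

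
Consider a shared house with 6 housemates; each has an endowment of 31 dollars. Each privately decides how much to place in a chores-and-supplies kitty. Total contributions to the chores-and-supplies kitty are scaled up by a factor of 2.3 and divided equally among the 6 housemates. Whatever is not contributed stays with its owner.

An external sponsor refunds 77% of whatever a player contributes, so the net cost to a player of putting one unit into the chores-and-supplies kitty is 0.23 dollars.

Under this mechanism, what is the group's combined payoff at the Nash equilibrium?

The effective private return per unit is now (2.3/6) / 0.23 = 1.6667 > 1, so every player's dominant strategy flips to full contribution.
At the Nash equilibrium everyone contributes 31. Group total payoff = 6 × (31 × 0.77 + 2.3 × 31) = 571.02.

571.02 dollars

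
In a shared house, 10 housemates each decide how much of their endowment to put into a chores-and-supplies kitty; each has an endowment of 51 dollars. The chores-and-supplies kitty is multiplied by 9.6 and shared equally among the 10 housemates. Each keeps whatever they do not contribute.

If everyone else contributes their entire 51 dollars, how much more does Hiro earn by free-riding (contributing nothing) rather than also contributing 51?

Switching from a contribution of 51 to 0 lets Hiro keep an extra 51 dollars, but lowers the chores-and-supplies kitty by 51, which costs Hiro their own share of that drop: 9.6/10 × 51 = 48.96.
Net gain = 51 − 48.96 = 2.04. The private return per contributed unit (0.9600) is below 1, so free-riding is indeed the best response regardless of what the others do.

2.04 dollars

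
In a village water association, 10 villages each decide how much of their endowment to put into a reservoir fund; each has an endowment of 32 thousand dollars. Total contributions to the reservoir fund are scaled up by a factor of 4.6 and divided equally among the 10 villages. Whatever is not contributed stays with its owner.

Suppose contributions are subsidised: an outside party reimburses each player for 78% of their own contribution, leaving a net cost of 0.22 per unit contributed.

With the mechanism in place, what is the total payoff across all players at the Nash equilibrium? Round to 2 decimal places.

Under the mechanism each unit contributed yields (4.6/10) / 0.22 = 2.0909 back to its contributor per unit of net cost, which exceeds 1, making full contribution the dominant choice for everyone.
At the Nash equilibrium everyone contributes 32. Group total payoff = 10 × (32 × 0.78 + 4.6 × 32) = 1721.60.

1721.60 thousand dollars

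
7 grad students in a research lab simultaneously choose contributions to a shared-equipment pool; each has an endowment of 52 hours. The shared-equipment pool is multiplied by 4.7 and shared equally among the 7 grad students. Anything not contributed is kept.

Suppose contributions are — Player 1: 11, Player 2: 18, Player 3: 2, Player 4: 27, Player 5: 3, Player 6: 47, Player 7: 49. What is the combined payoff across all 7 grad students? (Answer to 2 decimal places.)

944.90 hours

Total contributed: 11 + 18 + 2 + 27 + 3 + 47 + 49 = 157; total kept: 7 × 52 − 157 = 207.
The shared-equipment pool pays out 4.7 × 157 = 737.90 in aggregate.
Group total = 207 + 737.90 = 944.90.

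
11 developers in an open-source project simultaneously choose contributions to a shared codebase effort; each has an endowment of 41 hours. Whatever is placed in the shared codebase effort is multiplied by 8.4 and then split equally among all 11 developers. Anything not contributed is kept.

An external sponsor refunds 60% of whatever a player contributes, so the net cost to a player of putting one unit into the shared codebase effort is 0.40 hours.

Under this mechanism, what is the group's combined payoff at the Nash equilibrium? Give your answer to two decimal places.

4059.00 hours

With the mechanism, a contributed unit returns (8.4/11) / 0.40 = 1.9091 per unit of net cost to the contributor — now above 1 — so contributing fully is weakly dominant for every player.
So the Nash equilibrium is full contribution by all 11; the group earns 11 × (41 × 0.60 + 8.4 × 41) = 4059.00.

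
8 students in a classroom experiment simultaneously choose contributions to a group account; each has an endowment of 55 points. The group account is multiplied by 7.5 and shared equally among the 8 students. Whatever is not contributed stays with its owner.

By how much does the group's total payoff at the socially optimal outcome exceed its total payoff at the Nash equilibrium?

2860.00 points

Each contributed unit returns 7.5/8 = 0.9375 to its contributor — below 1 — so contributing 0 is dominant for every player. At the Nash equilibrium everyone keeps their 55, and the group total is 8 × 55 = 440.
Each contributed unit returns 7.500 to the group as a whole (0.9375 to each of 8 players), which exceeds 1, so the social optimum is full contribution: group total = 7.500 × 440 = 3300.00.
Efficiency loss = 3300.00 − 440 = 2860.00.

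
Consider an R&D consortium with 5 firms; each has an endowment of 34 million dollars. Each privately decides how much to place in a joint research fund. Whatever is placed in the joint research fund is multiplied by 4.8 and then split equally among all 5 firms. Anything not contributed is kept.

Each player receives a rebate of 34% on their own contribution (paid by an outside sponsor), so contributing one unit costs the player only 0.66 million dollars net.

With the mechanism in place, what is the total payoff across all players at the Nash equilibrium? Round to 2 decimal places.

Under the mechanism each unit contributed yields (4.8/5) / 0.66 = 1.4545 back to its contributor per unit of net cost, which exceeds 1, making full contribution the dominant choice for everyone.
So the Nash equilibrium is full contribution by all 5; the group earns 5 × (34 × 0.34 + 4.8 × 34) = 873.80.

873.80 million dollars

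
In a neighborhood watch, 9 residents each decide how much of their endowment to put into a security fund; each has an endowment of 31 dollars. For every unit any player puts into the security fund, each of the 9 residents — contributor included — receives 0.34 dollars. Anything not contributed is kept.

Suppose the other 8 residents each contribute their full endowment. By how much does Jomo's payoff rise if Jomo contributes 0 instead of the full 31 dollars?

Switching from a contribution of 31 to 0 lets Jomo keep an extra 31 dollars, but lowers the security fund by 31, which costs Jomo their own share of that drop: 0.34 × 31 = 10.54.
Net gain = 31 − 10.54 = 20.46. The private return per contributed unit (0.34) is below 1, so free-riding is indeed the best response regardless of what the others do.

20.46 dollars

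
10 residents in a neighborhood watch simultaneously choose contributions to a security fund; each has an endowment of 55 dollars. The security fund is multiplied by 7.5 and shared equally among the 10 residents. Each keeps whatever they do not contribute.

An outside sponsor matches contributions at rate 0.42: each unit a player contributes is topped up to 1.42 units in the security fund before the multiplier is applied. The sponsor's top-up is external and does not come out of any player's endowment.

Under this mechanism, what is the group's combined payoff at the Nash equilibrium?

5857.50 dollars

Under the mechanism each unit contributed yields 7.5 × 1.42 / 10 = 1.0650 back to its contributor per unit of net cost, which exceeds 1, making full contribution the dominant choice for everyone.
So the Nash equilibrium is full contribution by all 10; the group earns 7.5 × 1.42 × 550 = 5857.50.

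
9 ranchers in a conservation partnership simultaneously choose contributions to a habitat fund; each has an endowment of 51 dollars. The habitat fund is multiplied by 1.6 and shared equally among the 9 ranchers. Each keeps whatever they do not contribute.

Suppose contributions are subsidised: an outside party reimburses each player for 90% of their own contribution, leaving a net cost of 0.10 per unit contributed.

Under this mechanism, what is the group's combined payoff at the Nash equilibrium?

The effective private return per unit is now (1.6/9) / 0.10 = 1.7778 > 1, so every player's dominant strategy flips to full contribution.
So the Nash equilibrium is full contribution by all 9; the group earns 9 × (51 × 0.90 + 1.6 × 51) = 1147.50.

1147.50 dollars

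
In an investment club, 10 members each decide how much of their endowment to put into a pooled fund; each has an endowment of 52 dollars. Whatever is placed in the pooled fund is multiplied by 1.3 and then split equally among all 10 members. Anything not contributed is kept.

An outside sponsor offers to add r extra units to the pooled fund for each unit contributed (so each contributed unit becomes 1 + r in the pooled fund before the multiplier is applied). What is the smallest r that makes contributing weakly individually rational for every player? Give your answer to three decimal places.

6.692

With matching at rate r, one contributed unit becomes (1 + r) in the pooled fund and returns 1.3 × (1 + r) / 10 to the contributor.
Setting this equal to 1: 1 + r = 10/1.3 = 7.6923.
So the minimum matching rate is r = 7.6923 − 1 = 6.692.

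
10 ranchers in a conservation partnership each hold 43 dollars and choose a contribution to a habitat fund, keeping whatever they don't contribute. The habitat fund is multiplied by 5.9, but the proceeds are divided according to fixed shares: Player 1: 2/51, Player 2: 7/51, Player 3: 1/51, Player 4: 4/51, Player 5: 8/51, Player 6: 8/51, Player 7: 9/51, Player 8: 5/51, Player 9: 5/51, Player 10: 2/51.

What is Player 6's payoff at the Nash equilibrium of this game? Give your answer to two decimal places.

82.80 dollars

Each unit j contributes comes back to j as 5.9 × (j's share), so j prefers to contribute only if that share exceeds 1/5.9 = 0.1695; otherwise keeping the unit dominates.
The only share above 0.1695 is Player 7's 9/51, contributing 43; the remaining 9 contribute 0. Total contributed: 43.
Player 6 keeps 43 and receives 5.9 × 43 × 8/51 = 39.80 from the habitat fund, for a payoff of 82.80.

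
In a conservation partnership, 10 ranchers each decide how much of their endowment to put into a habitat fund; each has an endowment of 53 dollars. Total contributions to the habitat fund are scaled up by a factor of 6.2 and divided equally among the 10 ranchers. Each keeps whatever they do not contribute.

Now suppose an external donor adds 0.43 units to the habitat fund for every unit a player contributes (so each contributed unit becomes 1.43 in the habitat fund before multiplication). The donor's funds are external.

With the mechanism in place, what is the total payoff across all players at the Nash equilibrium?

Even with the mechanism, each unit contributed returns only 6.2 × 1.43 / 10 = 0.8866 per unit of net cost, so contributing nothing is still dominant.
Everyone keeps their endowment and the group total is 10 × 53 = 530.

530.00 dollars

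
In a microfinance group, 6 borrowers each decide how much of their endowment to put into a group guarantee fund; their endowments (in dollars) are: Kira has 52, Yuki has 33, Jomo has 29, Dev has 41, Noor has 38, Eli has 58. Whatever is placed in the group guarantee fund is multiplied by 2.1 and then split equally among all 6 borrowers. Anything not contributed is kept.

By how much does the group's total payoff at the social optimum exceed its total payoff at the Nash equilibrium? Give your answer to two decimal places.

276.10 dollars

The private return per contributed unit is 2.1/6 = 0.3500 < 1 for every player regardless of endowment, so the Nash equilibrium is zero contribution and the group total is Σ E_j = 52 + 33 + 29 + 41 + 38 + 58 = 251.
Each contributed unit returns 2.100 to the group, so the social optimum is full contribution by everyone: group total = 2.100 × 251 = 527.10.
Efficiency loss = (2.100 − 1) × 251 = 276.10.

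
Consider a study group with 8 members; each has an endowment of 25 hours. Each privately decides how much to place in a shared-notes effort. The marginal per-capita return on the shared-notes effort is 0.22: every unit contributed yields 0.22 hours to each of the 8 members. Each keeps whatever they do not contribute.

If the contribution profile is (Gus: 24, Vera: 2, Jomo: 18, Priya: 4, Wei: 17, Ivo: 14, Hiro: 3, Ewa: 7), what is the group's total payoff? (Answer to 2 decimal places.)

267.64 hours

Total contributed: 24 + 2 + 18 + 4 + 17 + 14 + 3 + 7 = 89; total kept: 8 × 25 − 89 = 111.
The shared-notes effort pays out 0.22 × 8 × 89 = 156.64 in aggregate.
Group total = 111 + 156.64 = 267.64.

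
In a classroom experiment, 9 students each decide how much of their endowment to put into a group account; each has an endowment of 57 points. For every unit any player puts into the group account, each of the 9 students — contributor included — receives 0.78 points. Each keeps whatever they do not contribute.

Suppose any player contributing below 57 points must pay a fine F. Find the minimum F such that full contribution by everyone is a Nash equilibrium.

12.54 points

Given the others contribute fully, the best deviation is to contribute 0 (any partial contribution still incurs the fine and gives up units whose private return 0.78 is below 1).
Deviating from 57 to 0 saves 57 points but forfeits the deviator's share of the drop in the group account: 0.78 × 57 = 44.46.
So the deviation gain is 57 − 44.46 = 12.54, and the fine must be at least 12.54 points to wipe it out.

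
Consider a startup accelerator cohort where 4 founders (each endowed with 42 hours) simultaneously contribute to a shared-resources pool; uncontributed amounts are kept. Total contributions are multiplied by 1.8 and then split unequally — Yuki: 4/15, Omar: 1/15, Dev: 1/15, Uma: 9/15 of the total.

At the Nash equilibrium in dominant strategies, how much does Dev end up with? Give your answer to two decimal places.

47.04 hours

For player j, contributing a unit is worthwhile iff 1.8 × (j's share) ≥ 1, i.e. iff j's share is at least 0.5556.
Only Uma (9/15) clears that bar, contributing 42; the remaining 3 contribute 0. Total contributed: 42.
Dev keeps 42 and receives 1.8 × 42 × 1/15 = 5.04 from the shared-resources pool, for a payoff of 47.04.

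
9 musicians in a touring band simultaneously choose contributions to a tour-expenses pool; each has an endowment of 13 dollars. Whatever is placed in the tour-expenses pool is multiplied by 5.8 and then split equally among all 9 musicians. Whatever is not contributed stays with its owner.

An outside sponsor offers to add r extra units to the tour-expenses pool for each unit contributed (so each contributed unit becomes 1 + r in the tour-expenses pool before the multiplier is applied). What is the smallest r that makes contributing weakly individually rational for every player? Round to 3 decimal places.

0.552

With matching at rate r, one contributed unit becomes (1 + r) in the tour-expenses pool and returns 5.8 × (1 + r) / 9 to the contributor.
Setting this equal to 1: 1 + r = 9/5.8 = 1.5517.
So the minimum matching rate is r = 1.5517 − 1 = 0.552.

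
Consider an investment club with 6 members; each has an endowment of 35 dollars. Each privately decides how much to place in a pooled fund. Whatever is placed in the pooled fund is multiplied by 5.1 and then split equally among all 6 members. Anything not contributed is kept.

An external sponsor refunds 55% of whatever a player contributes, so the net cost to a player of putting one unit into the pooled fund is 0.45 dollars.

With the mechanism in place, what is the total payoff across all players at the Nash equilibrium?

1186.50 dollars

Under the mechanism each unit contributed yields (5.1/6) / 0.45 = 1.8889 back to its contributor per unit of net cost, which exceeds 1, making full contribution the dominant choice for everyone.
At the Nash equilibrium everyone contributes 35. Group total payoff = 6 × (35 × 0.55 + 5.1 × 35) = 1186.50.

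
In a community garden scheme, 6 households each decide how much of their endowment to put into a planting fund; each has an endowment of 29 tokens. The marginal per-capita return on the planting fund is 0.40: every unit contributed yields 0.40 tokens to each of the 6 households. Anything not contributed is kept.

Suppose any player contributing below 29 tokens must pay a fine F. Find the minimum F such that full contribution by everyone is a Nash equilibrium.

Given the others contribute fully, the best deviation is to contribute 0 (any partial contribution still incurs the fine and gives up units whose private return 0.40 is below 1).
Deviating from 29 to 0 saves 29 tokens but forfeits the deviator's share of the drop in the planting fund: 0.40 × 29 = 11.60.
So the deviation gain is 29 − 11.60 = 17.40, and the fine must be at least 17.40 tokens to wipe it out.

17.40 tokens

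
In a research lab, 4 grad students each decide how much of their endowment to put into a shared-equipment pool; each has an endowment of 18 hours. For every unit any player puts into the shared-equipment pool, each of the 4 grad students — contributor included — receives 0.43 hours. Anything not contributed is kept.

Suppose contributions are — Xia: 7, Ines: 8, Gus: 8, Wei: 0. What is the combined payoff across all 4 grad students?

88.56 hours

Total contributed: 7 + 8 + 8 + 0 = 23; total kept: 4 × 18 − 23 = 49.
The shared-equipment pool pays out 0.43 × 4 × 23 = 39.56 in aggregate.
Group total = 49 + 39.56 = 88.56.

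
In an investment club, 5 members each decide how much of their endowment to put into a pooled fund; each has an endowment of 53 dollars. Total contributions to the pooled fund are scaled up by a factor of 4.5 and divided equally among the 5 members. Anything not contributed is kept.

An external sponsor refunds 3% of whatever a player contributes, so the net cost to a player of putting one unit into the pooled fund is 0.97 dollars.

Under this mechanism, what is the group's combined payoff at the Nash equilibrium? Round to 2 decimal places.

The effective private return is (4.5/5) / 0.97 = 0.9278, which is still under 1, so the mechanism doesn't change anyone's dominant strategy: zero contribution.
At the Nash equilibrium no one contributes; group total payoff = 5 × 53 = 265.

265.00 dollars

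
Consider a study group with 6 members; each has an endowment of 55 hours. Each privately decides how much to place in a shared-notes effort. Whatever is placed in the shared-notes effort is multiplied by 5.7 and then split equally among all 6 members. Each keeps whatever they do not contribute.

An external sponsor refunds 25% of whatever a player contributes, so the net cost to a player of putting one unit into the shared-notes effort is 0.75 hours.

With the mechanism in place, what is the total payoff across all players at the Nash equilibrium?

Under the mechanism each unit contributed yields (5.7/6) / 0.75 = 1.2667 back to its contributor per unit of net cost, which exceeds 1, making full contribution the dominant choice for everyone.
At the Nash equilibrium everyone contributes 55. Group total payoff = 6 × (55 × 0.25 + 5.7 × 55) = 1963.50.

1963.50 hours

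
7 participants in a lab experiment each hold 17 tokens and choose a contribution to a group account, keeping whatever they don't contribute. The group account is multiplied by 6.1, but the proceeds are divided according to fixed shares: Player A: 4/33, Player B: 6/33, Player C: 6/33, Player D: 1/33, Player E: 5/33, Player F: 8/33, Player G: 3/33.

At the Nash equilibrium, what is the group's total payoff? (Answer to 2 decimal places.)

Each unit j contributes comes back to j as 6.1 × (j's share), so j prefers to contribute only if that share exceeds 1/6.1 = 0.1639; otherwise keeping the unit dominates.
Player B, Player C and Player F are above the threshold, contributing 17 each; the remaining 4 contribute 0. Total contributed: 51.
The group account pays out 6.1 × 51 = 311.10 in total (split across the unequal shares, but the aggregate is all that matters for the group sum).
The 4 free-riders keep 17 each, adding 68. Group total = 68 + 311.10 = 379.10.

379.10 tokens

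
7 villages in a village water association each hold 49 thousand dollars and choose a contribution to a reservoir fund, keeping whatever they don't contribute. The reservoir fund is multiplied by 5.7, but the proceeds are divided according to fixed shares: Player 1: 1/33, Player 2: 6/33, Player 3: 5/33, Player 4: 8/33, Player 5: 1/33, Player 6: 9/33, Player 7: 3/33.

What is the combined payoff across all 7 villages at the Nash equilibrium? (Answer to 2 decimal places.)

For player j, contributing a unit is worthwhile iff 5.7 × (j's share) ≥ 1, i.e. iff j's share is at least 0.1754.
The shares above 0.1754 belong to Player 2, Player 4 and Player 6, contributing 49 each; the remaining 4 contribute 0. Total contributed: 147.
The reservoir fund pays out 5.7 × 147 = 837.90 in total (split across the unequal shares, but the aggregate is all that matters for the group sum).
The 4 free-riders keep 49 each, adding 196. Group total = 196 + 837.90 = 1033.90.

1033.90 thousand dollars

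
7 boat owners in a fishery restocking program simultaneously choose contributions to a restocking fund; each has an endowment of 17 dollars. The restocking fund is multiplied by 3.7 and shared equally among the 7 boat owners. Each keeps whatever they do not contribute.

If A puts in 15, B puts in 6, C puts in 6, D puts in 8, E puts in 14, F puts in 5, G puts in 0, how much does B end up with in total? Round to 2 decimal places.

39.54 dollars

Total contributed: 15 + 6 + 6 + 8 + 14 + 5 + 0 = 54.
Each receives 3.7 × 54 / 7 = 28.54 from the restocking fund.
B keeps 17 − 6 = 11, so B's payoff is 11 + 28.54 = 39.54.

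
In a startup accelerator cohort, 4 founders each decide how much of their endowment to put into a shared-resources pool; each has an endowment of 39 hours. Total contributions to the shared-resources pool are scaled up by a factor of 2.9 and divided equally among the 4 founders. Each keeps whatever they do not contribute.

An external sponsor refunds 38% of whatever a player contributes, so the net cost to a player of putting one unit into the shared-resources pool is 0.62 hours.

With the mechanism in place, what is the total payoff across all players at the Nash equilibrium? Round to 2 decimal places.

511.68 hours

With the mechanism, a contributed unit returns (2.9/4) / 0.62 = 1.1694 per unit of net cost to the contributor — now above 1 — so contributing fully is weakly dominant for every player.
At the Nash equilibrium everyone contributes 39. Group total payoff = 4 × (39 × 0.38 + 2.9 × 39) = 511.68.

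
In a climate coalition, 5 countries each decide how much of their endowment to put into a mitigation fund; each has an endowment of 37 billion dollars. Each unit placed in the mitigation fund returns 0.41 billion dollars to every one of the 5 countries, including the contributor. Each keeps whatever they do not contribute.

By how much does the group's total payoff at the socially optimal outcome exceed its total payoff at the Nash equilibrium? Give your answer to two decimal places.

The private return per contributed unit is 0.41 < 1, so contributing 0 is dominant for every player. At the Nash equilibrium everyone keeps their 37, and the group total is 5 × 37 = 185.
Each contributed unit returns 2.050 to the group as a whole (0.41 to each of 5 players), which exceeds 1, so the social optimum is full contribution: group total = 2.050 × 185 = 379.25.
Efficiency loss = 379.25 − 185 = 194.25.

194.25 billion dollars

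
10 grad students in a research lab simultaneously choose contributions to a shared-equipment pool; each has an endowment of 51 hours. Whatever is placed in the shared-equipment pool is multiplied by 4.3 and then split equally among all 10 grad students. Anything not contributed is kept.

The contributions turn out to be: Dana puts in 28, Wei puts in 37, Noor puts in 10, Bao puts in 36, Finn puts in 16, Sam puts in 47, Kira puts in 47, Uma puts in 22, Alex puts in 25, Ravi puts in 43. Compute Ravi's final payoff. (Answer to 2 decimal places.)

141.73 hours

Total contributed: 28 + 37 + 10 + 36 + 16 + 47 + 47 + 22 + 25 + 43 = 311.
Each receives 4.3 × 311 / 10 = 133.73 from the shared-equipment pool.
Ravi keeps 51 − 43 = 8, so Ravi's payoff is 8 + 133.73 = 141.73.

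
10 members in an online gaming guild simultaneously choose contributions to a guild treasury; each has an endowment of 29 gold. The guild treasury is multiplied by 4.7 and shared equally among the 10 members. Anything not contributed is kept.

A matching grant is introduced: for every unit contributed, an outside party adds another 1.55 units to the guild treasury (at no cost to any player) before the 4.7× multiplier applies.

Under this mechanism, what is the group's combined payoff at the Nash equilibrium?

3475.65 gold

With the mechanism, a contributed unit returns 4.7 × 2.55 / 10 = 1.1985 per unit of net cost to the contributor — now above 1 — so contributing fully is weakly dominant for every player.
So the Nash equilibrium is full contribution by all 10; the group earns 4.7 × 2.55 × 290 = 3475.65.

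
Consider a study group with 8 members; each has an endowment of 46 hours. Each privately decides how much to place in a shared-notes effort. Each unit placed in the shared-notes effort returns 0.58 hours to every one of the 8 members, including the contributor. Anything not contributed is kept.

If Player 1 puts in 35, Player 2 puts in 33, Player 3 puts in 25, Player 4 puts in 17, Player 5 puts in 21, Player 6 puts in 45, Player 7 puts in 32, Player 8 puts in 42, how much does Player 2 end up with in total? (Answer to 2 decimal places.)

Total contributed: 35 + 33 + 25 + 17 + 21 + 45 + 32 + 42 = 250.
Each receives 0.58 × 250 = 145.00 from the shared-notes effort.
Player 2 keeps 46 − 33 = 13, so Player 2's payoff is 13 + 145.00 = 158.00.

158.00 hours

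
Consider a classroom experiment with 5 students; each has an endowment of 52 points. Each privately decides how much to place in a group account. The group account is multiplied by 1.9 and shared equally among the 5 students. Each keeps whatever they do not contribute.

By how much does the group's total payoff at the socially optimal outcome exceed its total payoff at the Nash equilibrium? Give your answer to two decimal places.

234.00 points

Each contributed unit returns 1.9/5 = 0.3800 to its contributor — below 1 — so contributing 0 is dominant for every player. At the Nash equilibrium everyone keeps their 52, and the group total is 5 × 52 = 260.
Each contributed unit returns 1.900 to the group as a whole (0.3800 to each of 5 players), which exceeds 1, so the social optimum is full contribution: group total = 1.900 × 260 = 494.00.
Efficiency loss = 494.00 − 260 = 234.00.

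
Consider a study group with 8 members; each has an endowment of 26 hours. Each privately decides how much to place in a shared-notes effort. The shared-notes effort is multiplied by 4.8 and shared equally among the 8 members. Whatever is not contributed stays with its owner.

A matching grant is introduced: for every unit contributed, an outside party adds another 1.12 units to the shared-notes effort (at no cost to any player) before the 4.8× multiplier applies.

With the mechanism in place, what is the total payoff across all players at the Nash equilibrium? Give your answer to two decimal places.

Under the mechanism each unit contributed yields 4.8 × 2.12 / 8 = 1.2720 back to its contributor per unit of net cost, which exceeds 1, making full contribution the dominant choice for everyone.
So the Nash equilibrium is full contribution by all 8; the group earns 4.8 × 2.12 × 208 = 2116.61.

2116.61 hours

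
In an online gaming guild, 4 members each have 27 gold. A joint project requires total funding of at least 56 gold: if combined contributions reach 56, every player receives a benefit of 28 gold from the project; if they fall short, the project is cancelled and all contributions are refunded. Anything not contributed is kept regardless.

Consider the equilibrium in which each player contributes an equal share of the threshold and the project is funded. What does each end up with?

41 gold

Equal share of the threshold: 56/4 = 14.
At this profile no one gains by cutting their contribution: any cut drops the total below 56, the project is cancelled, contributions are refunded, and the deviator ends with 27, which is less than 27 − 14 + 28 = 41. Contributing more than 14 just wastes the excess. So contributing exactly 14 is a best response.
Each player's payoff: 27 − 14 + 28 = 41.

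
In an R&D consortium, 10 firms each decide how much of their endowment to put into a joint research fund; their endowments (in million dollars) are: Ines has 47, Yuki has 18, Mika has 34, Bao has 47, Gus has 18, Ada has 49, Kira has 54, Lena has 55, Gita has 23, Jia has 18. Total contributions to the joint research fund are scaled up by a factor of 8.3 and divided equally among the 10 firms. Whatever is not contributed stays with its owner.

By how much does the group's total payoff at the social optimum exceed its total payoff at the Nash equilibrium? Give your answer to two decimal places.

2649.90 million dollars

The private return per contributed unit is 8.3/10 = 0.8300 < 1 for every player regardless of endowment, so the Nash equilibrium is zero contribution and the group total is Σ E_j = 47 + 18 + 34 + 47 + 18 + 49 + 54 + 55 + 23 + 18 = 363.
Each contributed unit returns 8.300 to the group, so the social optimum is full contribution by everyone: group total = 8.300 × 363 = 3012.90.
Efficiency loss = (8.300 − 1) × 363 = 2649.90.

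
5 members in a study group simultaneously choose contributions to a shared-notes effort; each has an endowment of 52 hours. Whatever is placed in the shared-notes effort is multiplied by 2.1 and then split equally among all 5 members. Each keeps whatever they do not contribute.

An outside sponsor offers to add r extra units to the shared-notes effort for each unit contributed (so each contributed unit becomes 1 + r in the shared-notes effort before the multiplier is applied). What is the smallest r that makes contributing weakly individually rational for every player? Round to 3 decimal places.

With matching at rate r, one contributed unit becomes (1 + r) in the shared-notes effort and returns 2.1 × (1 + r) / 5 to the contributor.
Setting this equal to 1: 1 + r = 5/2.1 = 2.3810.
So the minimum matching rate is r = 2.3810 − 1 = 1.381.

1.381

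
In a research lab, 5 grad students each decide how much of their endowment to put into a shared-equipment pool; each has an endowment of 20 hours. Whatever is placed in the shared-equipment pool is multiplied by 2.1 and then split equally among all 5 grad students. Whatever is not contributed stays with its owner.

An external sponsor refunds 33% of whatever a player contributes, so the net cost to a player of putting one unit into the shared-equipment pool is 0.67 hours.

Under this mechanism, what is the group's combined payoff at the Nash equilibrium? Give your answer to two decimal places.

With the mechanism, a contributed unit returns (2.1/5) / 0.67 = 0.6269 per unit of net cost — still below 1 — so contributing 0 remains dominant for every player.
Everyone keeps their endowment and the group total is 5 × 20 = 100.

100.00 hours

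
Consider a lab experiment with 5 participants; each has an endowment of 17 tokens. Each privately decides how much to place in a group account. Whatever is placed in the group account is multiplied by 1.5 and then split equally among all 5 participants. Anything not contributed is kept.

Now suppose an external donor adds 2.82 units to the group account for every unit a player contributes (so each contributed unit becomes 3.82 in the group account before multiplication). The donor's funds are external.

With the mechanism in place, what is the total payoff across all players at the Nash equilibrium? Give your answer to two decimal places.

487.05 tokens

With the mechanism, a contributed unit returns 1.5 × 3.82 / 5 = 1.1460 per unit of net cost to the contributor — now above 1 — so contributing fully is weakly dominant for every player.
So the Nash equilibrium is full contribution by all 5; the group earns 1.5 × 3.82 × 85 = 487.05.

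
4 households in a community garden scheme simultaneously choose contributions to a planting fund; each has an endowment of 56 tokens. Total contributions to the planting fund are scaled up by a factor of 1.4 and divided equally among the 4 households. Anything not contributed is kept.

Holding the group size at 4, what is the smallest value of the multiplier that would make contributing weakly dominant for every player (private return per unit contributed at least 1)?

A contributed unit returns (multiplier)/4 to its contributor.
This reaches 1 exactly when the multiplier is 4.

4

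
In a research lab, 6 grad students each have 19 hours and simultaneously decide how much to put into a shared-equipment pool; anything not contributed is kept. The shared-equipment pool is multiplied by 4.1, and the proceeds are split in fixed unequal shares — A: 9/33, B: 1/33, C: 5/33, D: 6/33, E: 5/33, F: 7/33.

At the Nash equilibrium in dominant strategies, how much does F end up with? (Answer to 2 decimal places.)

For player j, contributing a unit is worthwhile iff 4.1 × (j's share) ≥ 1, i.e. iff j's share is at least 0.2439.
Only A (9/33) clears that bar, contributing 19; the remaining 5 contribute 0. Total contributed: 19.
F keeps 19 and receives 4.1 × 19 × 7/33 = 16.52 from the shared-equipment pool, for a payoff of 35.52.

35.52 hours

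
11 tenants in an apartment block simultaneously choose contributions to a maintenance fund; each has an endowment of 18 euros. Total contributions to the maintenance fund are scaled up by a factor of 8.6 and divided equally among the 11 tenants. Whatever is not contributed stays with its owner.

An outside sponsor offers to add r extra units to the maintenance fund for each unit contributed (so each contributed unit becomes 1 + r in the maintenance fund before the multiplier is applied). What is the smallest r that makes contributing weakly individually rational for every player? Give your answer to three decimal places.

With matching at rate r, one contributed unit becomes (1 + r) in the maintenance fund and returns 8.6 × (1 + r) / 11 to the contributor.
Setting this equal to 1: 1 + r = 11/8.6 = 1.2791.
So the minimum matching rate is r = 1.2791 − 1 = 0.279.

0.279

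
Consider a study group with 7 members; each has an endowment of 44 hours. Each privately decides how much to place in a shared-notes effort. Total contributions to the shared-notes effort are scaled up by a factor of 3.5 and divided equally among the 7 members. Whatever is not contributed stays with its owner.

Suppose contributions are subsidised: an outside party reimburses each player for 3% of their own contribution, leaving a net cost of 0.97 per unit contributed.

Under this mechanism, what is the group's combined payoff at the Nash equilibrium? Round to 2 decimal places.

Even with the mechanism, each unit contributed returns only (3.5/7) / 0.97 = 0.5155 per unit of net cost, so contributing nothing is still dominant.
At the Nash equilibrium no one contributes; group total payoff = 7 × 44 = 308.

308.00 hours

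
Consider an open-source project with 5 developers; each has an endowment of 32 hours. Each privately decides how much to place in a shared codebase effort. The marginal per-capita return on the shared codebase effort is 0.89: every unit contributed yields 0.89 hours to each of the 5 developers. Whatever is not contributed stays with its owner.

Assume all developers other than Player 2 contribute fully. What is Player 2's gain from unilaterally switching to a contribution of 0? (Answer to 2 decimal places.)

Switching from a contribution of 32 to 0 lets Player 2 keep an extra 32 hours, but lowers the shared codebase effort by 32, which costs Player 2 their own share of that drop: 0.89 × 32 = 28.48.
Net gain = 32 − 28.48 = 3.52. The private return per contributed unit (0.89) is below 1, so free-riding is indeed the best response regardless of what the others do.

3.52 hours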